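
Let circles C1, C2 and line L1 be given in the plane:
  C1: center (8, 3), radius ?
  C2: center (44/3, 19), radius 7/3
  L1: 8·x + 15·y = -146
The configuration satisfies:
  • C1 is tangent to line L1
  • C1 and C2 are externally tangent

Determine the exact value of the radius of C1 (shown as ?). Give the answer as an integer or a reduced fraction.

15

1. [C1‖L1]  r_C1² − 225 = 0  ⇒  r_C1 = 15 (r>0 drops 1)
2. [ext C1·C2]  r_C1² + (14/3)r_C1 − 295 = 0  ⇒  r_C1 = 15 (r>0 drops 1)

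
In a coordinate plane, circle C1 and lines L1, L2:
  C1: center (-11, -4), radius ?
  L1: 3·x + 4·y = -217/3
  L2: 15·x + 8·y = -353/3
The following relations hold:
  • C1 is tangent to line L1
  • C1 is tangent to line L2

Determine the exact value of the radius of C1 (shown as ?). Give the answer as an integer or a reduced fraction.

1. [C1‖L1]  r_C1² − 196/9 = 0  ⇒  r_C1 = 14/3 (r>0 drops 1)
2. [C1‖L2]  r_C1² − 196/9 = 0  ⇒  r_C1 = 14/3 (r>0 drops 1)

14/3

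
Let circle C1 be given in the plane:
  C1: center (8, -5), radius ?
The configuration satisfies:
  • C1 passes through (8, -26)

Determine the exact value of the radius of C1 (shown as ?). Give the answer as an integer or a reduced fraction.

1. [C1∋P]  r_C1² − 441 = 0  ⇒  r_C1 = 21 (r>0 drops 1)

21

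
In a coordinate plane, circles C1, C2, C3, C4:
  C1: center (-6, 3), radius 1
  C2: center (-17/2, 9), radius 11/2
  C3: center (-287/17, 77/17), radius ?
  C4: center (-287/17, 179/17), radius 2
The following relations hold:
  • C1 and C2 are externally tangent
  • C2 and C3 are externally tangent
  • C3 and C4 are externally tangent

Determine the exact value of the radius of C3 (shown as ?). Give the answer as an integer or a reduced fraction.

4

1. [ext C2·C3]  r_C3² + 11r_C3 − 60 = 0  ⇒  r_C3 = 4 (r>0 drops 1)
2. [ext C3·C4]  r_C3² + 4r_C3 − 32 = 0  ⇒  r_C3 = 4 (r>0 drops 1)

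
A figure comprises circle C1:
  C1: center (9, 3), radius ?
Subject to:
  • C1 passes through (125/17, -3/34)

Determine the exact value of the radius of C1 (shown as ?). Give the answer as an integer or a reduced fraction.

7/2

1. [C1∋P]  r_C1² − 49/4 = 0  ⇒  r_C1 = 7/2 (r>0 drops 1)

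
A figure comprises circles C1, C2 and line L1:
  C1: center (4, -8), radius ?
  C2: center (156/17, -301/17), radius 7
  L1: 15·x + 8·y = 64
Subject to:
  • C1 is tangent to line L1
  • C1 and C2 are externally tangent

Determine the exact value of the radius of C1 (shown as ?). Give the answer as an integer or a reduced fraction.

4

1. [C1‖L1]  r_C1² − 16 = 0  ⇒  r_C1 = 4 (r>0 drops 1)
2. [ext C1·C2]  r_C1² + 14r_C1 − 72 = 0  ⇒  r_C1 = 4 (r>0 drops 1)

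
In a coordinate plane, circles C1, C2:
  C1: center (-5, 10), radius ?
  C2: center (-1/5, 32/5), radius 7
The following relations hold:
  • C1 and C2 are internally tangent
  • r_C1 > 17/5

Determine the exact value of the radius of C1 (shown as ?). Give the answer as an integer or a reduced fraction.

1. [int C1,C2]  r_C1² − 14r_C1 + 13 = 0  ⇒  r_C1 = 1 or 13
2. given r_C1 > 17/5: keep 13

13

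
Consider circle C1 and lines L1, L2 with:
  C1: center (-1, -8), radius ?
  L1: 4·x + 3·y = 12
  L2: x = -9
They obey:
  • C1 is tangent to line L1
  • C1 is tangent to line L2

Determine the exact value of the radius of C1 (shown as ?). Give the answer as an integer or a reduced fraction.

1. [C1‖L1]  r_C1² − 64 = 0  ⇒  r_C1 = 8 (r>0 drops 1)
2. [C1‖L2]  r_C1² − 64 = 0  ⇒  r_C1 = 8 (r>0 drops 1)

8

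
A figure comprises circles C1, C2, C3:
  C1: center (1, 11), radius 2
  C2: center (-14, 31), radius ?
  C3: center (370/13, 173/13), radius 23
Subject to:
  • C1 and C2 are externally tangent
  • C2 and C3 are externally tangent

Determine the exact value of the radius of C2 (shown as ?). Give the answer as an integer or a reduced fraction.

1. [ext C1·C2]  r_C2² + 4r_C2 − 621 = 0  ⇒  r_C2 = 23 (r>0 drops 1)
2. [ext C2·C3]  r_C2² + 46r_C2 − 1587 = 0  ⇒  r_C2 = 23 (r>0 drops 1)

23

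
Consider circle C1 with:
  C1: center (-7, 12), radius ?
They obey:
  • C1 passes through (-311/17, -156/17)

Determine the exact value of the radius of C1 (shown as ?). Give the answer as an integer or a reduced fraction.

24

1. [C1∋P]  r_C1² − 576 = 0  ⇒  r_C1 = 24 (r>0 drops 1)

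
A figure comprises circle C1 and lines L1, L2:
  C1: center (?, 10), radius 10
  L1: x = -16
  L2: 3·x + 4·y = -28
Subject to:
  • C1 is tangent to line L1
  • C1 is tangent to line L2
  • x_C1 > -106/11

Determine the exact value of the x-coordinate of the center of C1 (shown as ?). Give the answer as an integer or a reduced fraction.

-6

1. [C1‖L1]  x_C1² + 32x_C1 + 156 = 0  ⇒  x_C1 = -26 or -6
2. [C1‖L2]  x_C1² + (136/3)x_C1 + 236 = 0  ⇒  x_C1 = -118/3 or -6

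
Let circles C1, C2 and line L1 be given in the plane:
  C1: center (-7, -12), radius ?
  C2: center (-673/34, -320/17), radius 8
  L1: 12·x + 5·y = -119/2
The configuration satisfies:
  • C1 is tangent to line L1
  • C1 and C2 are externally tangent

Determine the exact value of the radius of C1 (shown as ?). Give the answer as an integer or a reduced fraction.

13/2

1. [C1‖L1]  r_C1² − 169/4 = 0  ⇒  r_C1 = 13/2 (r>0 drops 1)
2. [ext C1·C2]  r_C1² + 16r_C1 − 585/4 = 0  ⇒  r_C1 = 13/2 (r>0 drops 1)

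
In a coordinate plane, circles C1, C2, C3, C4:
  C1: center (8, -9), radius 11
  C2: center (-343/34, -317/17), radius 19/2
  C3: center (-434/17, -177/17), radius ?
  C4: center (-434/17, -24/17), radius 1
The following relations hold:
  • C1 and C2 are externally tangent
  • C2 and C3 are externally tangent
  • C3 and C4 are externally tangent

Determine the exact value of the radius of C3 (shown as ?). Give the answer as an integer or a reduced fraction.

8

1. [ext C2·C3]  r_C3² + 19r_C3 − 216 = 0  ⇒  r_C3 = 8 (r>0 drops 1)
2. [ext C3·C4]  r_C3² + 2r_C3 − 80 = 0  ⇒  r_C3 = 8 (r>0 drops 1)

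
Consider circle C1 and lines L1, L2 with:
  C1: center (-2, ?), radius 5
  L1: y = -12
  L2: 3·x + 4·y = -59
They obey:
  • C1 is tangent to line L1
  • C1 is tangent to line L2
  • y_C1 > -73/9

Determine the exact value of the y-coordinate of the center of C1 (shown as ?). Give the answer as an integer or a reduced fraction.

1. [C1‖L1]  y_C1² + 24y_C1 + 119 = 0  ⇒  y_C1 = -17 or -7
2. [C1‖L2]  y_C1² + (53/2)y_C1 + 273/2 = 0  ⇒  y_C1 = -39/2 or -7

-7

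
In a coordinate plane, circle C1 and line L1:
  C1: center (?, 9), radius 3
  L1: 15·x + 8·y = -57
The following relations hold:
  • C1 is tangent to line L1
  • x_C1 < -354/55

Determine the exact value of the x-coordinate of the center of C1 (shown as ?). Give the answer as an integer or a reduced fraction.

-12

1. [C1‖L1]  x_C1² + (86/5)x_C1 + 312/5 = 0  ⇒  x_C1 = -12 or -26/5
2. given x_C1 < -354/55: keep -12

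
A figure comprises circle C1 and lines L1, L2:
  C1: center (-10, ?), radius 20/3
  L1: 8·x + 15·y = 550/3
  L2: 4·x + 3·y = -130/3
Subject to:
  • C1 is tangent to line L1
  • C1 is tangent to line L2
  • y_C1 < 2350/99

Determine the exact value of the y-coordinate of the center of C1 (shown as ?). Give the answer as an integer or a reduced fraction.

10

1. [C1‖L1]  y_C1² − (316/9)y_C1 + 2260/9 = 0  ⇒  y_C1 = 10 or 226/9
2. [C1‖L2]  y_C1² + (20/9)y_C1 − 1100/9 = 0  ⇒  y_C1 = -110/9 or 10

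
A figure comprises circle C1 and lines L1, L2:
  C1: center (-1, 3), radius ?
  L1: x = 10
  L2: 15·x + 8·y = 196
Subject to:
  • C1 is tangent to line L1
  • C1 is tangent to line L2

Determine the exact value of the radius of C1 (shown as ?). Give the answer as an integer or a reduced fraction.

1. [C1‖L1]  r_C1² − 121 = 0  ⇒  r_C1 = 11 (r>0 drops 1)
2. [C1‖L2]  r_C1² − 121 = 0  ⇒  r_C1 = 11 (r>0 drops 1)

11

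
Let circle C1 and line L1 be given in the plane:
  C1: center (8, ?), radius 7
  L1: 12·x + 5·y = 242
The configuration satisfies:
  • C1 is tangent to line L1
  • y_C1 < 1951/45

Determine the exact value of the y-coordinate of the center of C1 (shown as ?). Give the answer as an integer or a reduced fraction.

1. [C1‖L1]  y_C1² − (292/5)y_C1 + 2607/5 = 0  ⇒  y_C1 = 11 or 237/5
2. given y_C1 < 1951/45: keep 11

11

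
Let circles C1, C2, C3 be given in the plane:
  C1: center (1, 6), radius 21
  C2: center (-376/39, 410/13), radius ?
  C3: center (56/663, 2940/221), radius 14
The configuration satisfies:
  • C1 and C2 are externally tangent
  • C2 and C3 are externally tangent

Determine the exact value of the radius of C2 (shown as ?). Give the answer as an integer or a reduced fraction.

20/3

1. [ext C1·C2]  r_C2² + 42r_C2 − 2920/9 = 0  ⇒  r_C2 = 20/3 (r>0 drops 1)
2. [ext C2·C3]  r_C2² + 28r_C2 − 2080/9 = 0  ⇒  r_C2 = 20/3 (r>0 drops 1)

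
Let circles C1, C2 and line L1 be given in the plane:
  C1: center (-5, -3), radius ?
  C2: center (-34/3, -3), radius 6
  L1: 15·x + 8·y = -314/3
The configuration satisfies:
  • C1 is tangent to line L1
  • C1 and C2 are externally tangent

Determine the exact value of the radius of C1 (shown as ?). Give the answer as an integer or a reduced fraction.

1/3

1. [C1‖L1]  r_C1² − 1/9 = 0  ⇒  r_C1 = 1/3 (r>0 drops 1)
2. [ext C1·C2]  r_C1² + 12r_C1 − 37/9 = 0  ⇒  r_C1 = 1/3 (r>0 drops 1)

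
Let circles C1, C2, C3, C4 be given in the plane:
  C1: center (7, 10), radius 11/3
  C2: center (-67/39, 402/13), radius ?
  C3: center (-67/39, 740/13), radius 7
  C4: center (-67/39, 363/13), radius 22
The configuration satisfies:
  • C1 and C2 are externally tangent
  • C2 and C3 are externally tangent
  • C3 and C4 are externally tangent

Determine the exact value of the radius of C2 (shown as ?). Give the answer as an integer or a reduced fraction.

1. [ext C1·C2]  r_C2² + (22/3)r_C2 − 1501/3 = 0  ⇒  r_C2 = 19 (r>0 drops 1)
2. [ext C2·C3]  r_C2² + 14r_C2 − 627 = 0  ⇒  r_C2 = 19 (r>0 drops 1)

19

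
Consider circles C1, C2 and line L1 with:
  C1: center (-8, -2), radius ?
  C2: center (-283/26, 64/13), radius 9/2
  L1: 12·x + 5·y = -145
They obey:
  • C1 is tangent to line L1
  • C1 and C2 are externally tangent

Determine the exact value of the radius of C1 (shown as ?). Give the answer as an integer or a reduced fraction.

1. [C1‖L1]  r_C1² − 9 = 0  ⇒  r_C1 = 3 (r>0 drops 1)
2. [ext C1·C2]  r_C1² + 9r_C1 − 36 = 0  ⇒  r_C1 = 3 (r>0 drops 1)

3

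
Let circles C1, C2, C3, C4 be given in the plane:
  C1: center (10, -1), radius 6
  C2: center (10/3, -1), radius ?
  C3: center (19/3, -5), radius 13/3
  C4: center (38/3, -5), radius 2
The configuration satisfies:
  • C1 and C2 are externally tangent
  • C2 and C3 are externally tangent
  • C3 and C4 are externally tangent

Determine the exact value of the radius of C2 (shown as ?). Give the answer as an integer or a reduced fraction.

1. [ext C1·C2]  r_C2² + 12r_C2 − 76/9 = 0  ⇒  r_C2 = 2/3 (r>0 drops 1)
2. [ext C2·C3]  r_C2² + (26/3)r_C2 − 56/9 = 0  ⇒  r_C2 = 2/3 (r>0 drops 1)

2/3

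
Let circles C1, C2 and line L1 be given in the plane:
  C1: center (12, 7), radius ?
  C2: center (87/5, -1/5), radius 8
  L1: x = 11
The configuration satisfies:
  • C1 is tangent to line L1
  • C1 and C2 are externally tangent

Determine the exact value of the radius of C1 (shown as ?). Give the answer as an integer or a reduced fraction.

1

1. [C1‖L1]  r_C1² − 1 = 0  ⇒  r_C1 = 1 (r>0 drops 1)
2. [ext C1·C2]  r_C1² + 16r_C1 − 17 = 0  ⇒  r_C1 = 1 (r>0 drops 1)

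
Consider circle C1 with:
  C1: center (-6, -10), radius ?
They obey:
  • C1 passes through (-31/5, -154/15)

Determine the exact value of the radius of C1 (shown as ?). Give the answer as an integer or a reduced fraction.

1. [C1∋P]  r_C1² − 1/9 = 0  ⇒  r_C1 = 1/3 (r>0 drops 1)

1/3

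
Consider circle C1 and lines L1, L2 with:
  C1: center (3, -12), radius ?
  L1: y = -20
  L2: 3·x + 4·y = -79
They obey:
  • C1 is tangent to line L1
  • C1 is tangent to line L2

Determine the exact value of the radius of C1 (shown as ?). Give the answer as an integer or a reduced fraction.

1. [C1‖L1]  r_C1² − 64 = 0  ⇒  r_C1 = 8 (r>0 drops 1)
2. [C1‖L2]  r_C1² − 64 = 0  ⇒  r_C1 = 8 (r>0 drops 1)

8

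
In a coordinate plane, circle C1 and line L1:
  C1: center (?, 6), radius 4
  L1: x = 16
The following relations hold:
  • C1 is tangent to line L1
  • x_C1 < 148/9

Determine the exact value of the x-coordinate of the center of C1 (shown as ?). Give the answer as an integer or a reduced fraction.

12

1. [C1‖L1]  x_C1² − 32x_C1 + 240 = 0  ⇒  x_C1 = 12 or 20
2. given x_C1 < 148/9: keep 12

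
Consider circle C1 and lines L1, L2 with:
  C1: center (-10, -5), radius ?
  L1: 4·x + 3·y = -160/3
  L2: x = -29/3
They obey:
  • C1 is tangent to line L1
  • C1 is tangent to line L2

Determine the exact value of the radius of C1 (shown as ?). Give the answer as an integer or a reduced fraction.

1/3

1. [C1‖L1]  r_C1² − 1/9 = 0  ⇒  r_C1 = 1/3 (r>0 drops 1)
2. [C1‖L2]  r_C1² − 1/9 = 0  ⇒  r_C1 = 1/3 (r>0 drops 1)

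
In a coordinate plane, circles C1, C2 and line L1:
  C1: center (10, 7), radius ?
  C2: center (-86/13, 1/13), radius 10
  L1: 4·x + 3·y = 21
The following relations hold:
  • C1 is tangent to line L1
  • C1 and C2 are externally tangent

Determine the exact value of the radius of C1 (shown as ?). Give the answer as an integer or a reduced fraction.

8

1. [C1‖L1]  r_C1² − 64 = 0  ⇒  r_C1 = 8 (r>0 drops 1)
2. [ext C1·C2]  r_C1² + 20r_C1 − 224 = 0  ⇒  r_C1 = 8 (r>0 drops 1)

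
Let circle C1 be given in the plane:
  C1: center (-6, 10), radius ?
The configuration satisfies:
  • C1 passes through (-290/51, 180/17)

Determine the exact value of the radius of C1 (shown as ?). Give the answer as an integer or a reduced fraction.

2/3

1. [C1∋P]  r_C1² − 4/9 = 0  ⇒  r_C1 = 2/3 (r>0 drops 1)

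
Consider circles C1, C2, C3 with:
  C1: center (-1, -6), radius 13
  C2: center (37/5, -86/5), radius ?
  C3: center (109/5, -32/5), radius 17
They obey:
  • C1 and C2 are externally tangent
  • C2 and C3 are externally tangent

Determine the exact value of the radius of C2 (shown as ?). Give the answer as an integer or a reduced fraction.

1

1. [ext C1·C2]  r_C2² + 26r_C2 − 27 = 0  ⇒  r_C2 = 1 (r>0 drops 1)
2. [ext C2·C3]  r_C2² + 34r_C2 − 35 = 0  ⇒  r_C2 = 1 (r>0 drops 1)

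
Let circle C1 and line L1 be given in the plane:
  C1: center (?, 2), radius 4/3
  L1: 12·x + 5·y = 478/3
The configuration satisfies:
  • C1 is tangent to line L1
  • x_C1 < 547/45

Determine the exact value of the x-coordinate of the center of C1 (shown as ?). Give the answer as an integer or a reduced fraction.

1. [C1‖L1]  x_C1² − (224/9)x_C1 + 1375/9 = 0  ⇒  x_C1 = 11 or 125/9
2. given x_C1 < 547/45: keep 11

11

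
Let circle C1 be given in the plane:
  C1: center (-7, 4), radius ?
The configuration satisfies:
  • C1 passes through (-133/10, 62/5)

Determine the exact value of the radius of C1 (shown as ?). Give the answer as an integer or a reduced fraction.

21/2

1. [C1∋P]  r_C1² − 441/4 = 0  ⇒  r_C1 = 21/2 (r>0 drops 1)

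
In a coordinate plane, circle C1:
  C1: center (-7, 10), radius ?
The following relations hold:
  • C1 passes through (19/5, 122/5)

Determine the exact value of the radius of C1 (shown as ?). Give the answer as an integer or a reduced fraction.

1. [C1∋P]  r_C1² − 324 = 0  ⇒  r_C1 = 18 (r>0 drops 1)

18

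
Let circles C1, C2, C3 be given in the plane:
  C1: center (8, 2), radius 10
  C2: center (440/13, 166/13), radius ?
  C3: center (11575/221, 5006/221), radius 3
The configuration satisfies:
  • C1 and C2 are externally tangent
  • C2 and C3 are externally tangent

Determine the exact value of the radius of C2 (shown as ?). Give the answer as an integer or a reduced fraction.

1. [ext C1·C2]  r_C2² + 20r_C2 − 684 = 0  ⇒  r_C2 = 18 (r>0 drops 1)
2. [ext C2·C3]  r_C2² + 6r_C2 − 432 = 0  ⇒  r_C2 = 18 (r>0 drops 1)

18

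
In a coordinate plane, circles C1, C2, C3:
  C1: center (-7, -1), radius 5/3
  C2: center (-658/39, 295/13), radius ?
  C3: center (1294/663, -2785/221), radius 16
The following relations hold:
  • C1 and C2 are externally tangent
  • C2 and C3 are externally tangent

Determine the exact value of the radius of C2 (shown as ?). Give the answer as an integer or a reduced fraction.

1. [ext C1·C2]  r_C2² + (10/3)r_C2 − 656 = 0  ⇒  r_C2 = 24 (r>0 drops 1)
2. [ext C2·C3]  r_C2² + 32r_C2 − 1344 = 0  ⇒  r_C2 = 24 (r>0 drops 1)

24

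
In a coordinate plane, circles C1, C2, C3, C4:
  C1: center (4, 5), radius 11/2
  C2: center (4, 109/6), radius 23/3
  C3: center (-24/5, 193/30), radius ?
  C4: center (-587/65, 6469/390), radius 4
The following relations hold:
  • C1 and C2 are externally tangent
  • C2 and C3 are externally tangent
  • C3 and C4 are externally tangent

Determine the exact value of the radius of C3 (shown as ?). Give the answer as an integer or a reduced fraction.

1. [ext C2·C3]  r_C3² + (46/3)r_C3 − 469/3 = 0  ⇒  r_C3 = 7 (r>0 drops 1)
2. [ext C3·C4]  r_C3² + 8r_C3 − 105 = 0  ⇒  r_C3 = 7 (r>0 drops 1)

7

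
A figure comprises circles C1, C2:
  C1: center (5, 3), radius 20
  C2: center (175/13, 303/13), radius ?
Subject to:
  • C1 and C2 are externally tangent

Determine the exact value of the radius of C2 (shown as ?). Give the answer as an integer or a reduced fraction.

1. [ext C1·C2]  r_C2² + 40r_C2 − 84 = 0  ⇒  r_C2 = 2 (r>0 drops 1)

2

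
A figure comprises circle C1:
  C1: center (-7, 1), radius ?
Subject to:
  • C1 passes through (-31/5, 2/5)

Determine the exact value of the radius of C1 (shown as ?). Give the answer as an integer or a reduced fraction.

1

1. [C1∋P]  r_C1² − 1 = 0  ⇒  r_C1 = 1 (r>0 drops 1)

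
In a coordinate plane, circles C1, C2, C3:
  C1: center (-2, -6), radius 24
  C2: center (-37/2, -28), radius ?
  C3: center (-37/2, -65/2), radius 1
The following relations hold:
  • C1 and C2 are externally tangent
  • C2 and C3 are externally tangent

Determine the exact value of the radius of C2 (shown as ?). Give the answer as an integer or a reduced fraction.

1. [ext C1·C2]  r_C2² + 48r_C2 − 721/4 = 0  ⇒  r_C2 = 7/2 (r>0 drops 1)
2. [ext C2·C3]  r_C2² + 2r_C2 − 77/4 = 0  ⇒  r_C2 = 7/2 (r>0 drops 1)

7/2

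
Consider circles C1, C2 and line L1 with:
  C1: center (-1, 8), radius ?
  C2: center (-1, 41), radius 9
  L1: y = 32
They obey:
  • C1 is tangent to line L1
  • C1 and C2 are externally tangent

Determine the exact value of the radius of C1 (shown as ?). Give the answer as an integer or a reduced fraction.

1. [C1‖L1]  r_C1² − 576 = 0  ⇒  r_C1 = 24 (r>0 drops 1)
2. [ext C1·C2]  r_C1² + 18r_C1 − 1008 = 0  ⇒  r_C1 = 24 (r>0 drops 1)

24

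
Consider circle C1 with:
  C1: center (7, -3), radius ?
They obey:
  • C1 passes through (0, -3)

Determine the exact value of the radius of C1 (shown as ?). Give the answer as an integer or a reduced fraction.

1. [C1∋P]  r_C1² − 49 = 0  ⇒  r_C1 = 7 (r>0 drops 1)

7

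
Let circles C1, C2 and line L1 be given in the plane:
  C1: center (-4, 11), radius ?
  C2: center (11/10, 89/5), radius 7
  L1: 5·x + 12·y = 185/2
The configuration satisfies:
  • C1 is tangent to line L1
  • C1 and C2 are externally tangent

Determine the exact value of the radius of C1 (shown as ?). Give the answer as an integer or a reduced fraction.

3/2

1. [C1‖L1]  r_C1² − 9/4 = 0  ⇒  r_C1 = 3/2 (r>0 drops 1)
2. [ext C1·C2]  r_C1² + 14r_C1 − 93/4 = 0  ⇒  r_C1 = 3/2 (r>0 drops 1)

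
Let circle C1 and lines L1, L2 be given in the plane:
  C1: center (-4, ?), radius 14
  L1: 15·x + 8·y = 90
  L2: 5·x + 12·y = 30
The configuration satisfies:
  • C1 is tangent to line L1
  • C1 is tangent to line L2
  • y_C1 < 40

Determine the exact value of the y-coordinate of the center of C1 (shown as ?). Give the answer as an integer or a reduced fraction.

1. [C1‖L1]  y_C1² − (75/2)y_C1 − 1067/2 = 0  ⇒  y_C1 = -11 or 97/2
2. [C1‖L2]  y_C1² − (25/3)y_C1 − 638/3 = 0  ⇒  y_C1 = -11 or 58/3

-11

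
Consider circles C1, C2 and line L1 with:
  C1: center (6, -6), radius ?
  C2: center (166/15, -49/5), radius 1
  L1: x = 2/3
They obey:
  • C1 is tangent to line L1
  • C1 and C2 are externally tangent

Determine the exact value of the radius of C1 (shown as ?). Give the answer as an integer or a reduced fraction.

1. [C1‖L1]  r_C1² − 256/9 = 0  ⇒  r_C1 = 16/3 (r>0 drops 1)
2. [ext C1·C2]  r_C1² + 2r_C1 − 352/9 = 0  ⇒  r_C1 = 16/3 (r>0 drops 1)

16/3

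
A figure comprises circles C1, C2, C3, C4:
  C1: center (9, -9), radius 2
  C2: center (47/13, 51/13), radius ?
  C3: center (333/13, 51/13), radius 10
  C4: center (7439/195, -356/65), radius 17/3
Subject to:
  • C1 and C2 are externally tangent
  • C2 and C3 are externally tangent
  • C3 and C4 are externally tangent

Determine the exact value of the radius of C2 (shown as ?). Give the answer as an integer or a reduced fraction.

12

1. [ext C1·C2]  r_C2² + 4r_C2 − 192 = 0  ⇒  r_C2 = 12 (r>0 drops 1)
2. [ext C2·C3]  r_C2² + 20r_C2 − 384 = 0  ⇒  r_C2 = 12 (r>0 drops 1)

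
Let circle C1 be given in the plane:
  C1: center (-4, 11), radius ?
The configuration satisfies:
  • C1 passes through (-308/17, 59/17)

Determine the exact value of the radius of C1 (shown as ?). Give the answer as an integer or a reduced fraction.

1. [C1∋P]  r_C1² − 256 = 0  ⇒  r_C1 = 16 (r>0 drops 1)

16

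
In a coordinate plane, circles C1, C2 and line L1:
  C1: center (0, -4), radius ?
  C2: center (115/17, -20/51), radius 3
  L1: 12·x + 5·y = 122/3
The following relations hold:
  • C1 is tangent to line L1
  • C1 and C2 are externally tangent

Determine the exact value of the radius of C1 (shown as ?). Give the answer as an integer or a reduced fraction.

14/3

1. [C1‖L1]  r_C1² − 196/9 = 0  ⇒  r_C1 = 14/3 (r>0 drops 1)
2. [ext C1·C2]  r_C1² + 6r_C1 − 448/9 = 0  ⇒  r_C1 = 14/3 (r>0 drops 1)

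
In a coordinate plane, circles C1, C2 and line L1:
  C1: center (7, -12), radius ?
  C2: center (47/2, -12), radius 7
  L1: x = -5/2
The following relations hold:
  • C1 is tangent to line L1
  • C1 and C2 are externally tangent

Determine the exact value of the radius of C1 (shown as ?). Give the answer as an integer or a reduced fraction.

1. [C1‖L1]  r_C1² − 361/4 = 0  ⇒  r_C1 = 19/2 (r>0 drops 1)
2. [ext C1·C2]  r_C1² + 14r_C1 − 893/4 = 0  ⇒  r_C1 = 19/2 (r>0 drops 1)

19/2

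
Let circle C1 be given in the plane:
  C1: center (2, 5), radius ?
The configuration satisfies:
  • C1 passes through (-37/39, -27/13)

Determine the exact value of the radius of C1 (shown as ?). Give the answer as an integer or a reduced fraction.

23/3

1. [C1∋P]  r_C1² − 529/9 = 0  ⇒  r_C1 = 23/3 (r>0 drops 1)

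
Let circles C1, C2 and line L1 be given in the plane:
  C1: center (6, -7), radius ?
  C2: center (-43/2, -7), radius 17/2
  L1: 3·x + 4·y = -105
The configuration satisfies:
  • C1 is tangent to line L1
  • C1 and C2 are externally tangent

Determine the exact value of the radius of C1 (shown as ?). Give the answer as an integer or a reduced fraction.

19

1. [C1‖L1]  r_C1² − 361 = 0  ⇒  r_C1 = 19 (r>0 drops 1)
2. [ext C1·C2]  r_C1² + 17r_C1 − 684 = 0  ⇒  r_C1 = 19 (r>0 drops 1)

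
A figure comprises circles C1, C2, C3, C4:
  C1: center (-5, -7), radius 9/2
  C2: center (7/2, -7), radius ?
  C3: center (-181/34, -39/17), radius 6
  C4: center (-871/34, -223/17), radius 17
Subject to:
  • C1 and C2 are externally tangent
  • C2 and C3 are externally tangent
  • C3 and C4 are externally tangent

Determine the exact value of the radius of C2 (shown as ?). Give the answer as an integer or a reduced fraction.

1. [ext C1·C2]  r_C2² + 9r_C2 − 52 = 0  ⇒  r_C2 = 4 (r>0 drops 1)
2. [ext C2·C3]  r_C2² + 12r_C2 − 64 = 0  ⇒  r_C2 = 4 (r>0 drops 1)

4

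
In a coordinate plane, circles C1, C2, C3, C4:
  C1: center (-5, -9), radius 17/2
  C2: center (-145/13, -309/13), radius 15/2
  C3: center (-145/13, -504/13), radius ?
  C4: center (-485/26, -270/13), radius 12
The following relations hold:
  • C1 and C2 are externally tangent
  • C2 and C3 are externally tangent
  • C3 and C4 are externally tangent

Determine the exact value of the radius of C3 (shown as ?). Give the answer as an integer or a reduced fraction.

15/2

1. [ext C2·C3]  r_C3² + 15r_C3 − 675/4 = 0  ⇒  r_C3 = 15/2 (r>0 drops 1)
2. [ext C3·C4]  r_C3² + 24r_C3 − 945/4 = 0  ⇒  r_C3 = 15/2 (r>0 drops 1)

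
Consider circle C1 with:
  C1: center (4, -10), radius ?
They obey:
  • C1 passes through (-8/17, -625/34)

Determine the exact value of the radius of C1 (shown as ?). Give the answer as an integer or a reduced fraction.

1. [C1∋P]  r_C1² − 361/4 = 0  ⇒  r_C1 = 19/2 (r>0 drops 1)

19/2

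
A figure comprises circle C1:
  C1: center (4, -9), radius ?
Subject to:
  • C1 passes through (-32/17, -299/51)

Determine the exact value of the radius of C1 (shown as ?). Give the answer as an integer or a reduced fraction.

20/3

1. [C1∋P]  r_C1² − 400/9 = 0  ⇒  r_C1 = 20/3 (r>0 drops 1)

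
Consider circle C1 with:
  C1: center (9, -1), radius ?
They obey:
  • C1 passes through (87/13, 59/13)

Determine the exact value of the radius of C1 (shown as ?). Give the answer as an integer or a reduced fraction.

1. [C1∋P]  r_C1² − 36 = 0  ⇒  r_C1 = 6 (r>0 drops 1)

6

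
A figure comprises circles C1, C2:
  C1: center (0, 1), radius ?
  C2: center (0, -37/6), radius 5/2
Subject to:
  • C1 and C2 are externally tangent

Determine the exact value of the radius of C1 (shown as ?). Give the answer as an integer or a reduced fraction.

1. [ext C1·C2]  r_C1² + 5r_C1 − 406/9 = 0  ⇒  r_C1 = 14/3 (r>0 drops 1)

14/3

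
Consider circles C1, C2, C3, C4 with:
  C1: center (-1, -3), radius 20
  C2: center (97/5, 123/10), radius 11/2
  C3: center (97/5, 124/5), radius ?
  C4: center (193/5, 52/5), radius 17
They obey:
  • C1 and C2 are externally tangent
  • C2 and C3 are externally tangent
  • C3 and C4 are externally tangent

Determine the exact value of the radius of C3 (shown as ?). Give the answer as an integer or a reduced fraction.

7

1. [ext C2·C3]  r_C3² + 11r_C3 − 126 = 0  ⇒  r_C3 = 7 (r>0 drops 1)
2. [ext C3·C4]  r_C3² + 34r_C3 − 287 = 0  ⇒  r_C3 = 7 (r>0 drops 1)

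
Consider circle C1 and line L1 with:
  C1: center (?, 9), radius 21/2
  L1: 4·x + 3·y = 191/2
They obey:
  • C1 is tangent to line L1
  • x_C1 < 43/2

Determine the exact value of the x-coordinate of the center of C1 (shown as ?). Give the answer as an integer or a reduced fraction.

4

1. [C1‖L1]  x_C1² − (137/4)x_C1 + 121 = 0  ⇒  x_C1 = 4 or 121/4
2. given x_C1 < 43/2: keep 4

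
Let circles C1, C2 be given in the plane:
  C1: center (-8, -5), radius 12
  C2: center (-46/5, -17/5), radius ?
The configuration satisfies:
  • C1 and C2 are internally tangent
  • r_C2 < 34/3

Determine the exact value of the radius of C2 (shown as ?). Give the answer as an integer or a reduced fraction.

1. [int C1,C2]  r_C2² − 24r_C2 + 140 = 0  ⇒  r_C2 = 10 or 14
2. given r_C2 < 34/3: keep 10

10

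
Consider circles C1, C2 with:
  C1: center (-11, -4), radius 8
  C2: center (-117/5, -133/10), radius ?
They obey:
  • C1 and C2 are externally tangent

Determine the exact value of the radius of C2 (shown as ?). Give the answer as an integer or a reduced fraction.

1. [ext C1·C2]  r_C2² + 16r_C2 − 705/4 = 0  ⇒  r_C2 = 15/2 (r>0 drops 1)

15/2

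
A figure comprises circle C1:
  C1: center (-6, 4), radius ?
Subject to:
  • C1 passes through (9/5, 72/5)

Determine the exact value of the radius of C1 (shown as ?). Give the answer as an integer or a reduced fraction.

13

1. [C1∋P]  r_C1² − 169 = 0  ⇒  r_C1 = 13 (r>0 drops 1)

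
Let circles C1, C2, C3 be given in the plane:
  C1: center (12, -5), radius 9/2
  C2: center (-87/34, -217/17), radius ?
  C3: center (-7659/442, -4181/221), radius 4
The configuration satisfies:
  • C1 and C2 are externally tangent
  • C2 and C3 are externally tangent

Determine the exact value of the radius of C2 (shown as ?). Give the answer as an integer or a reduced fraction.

1. [ext C1·C2]  r_C2² + 9r_C2 − 252 = 0  ⇒  r_C2 = 12 (r>0 drops 1)
2. [ext C2·C3]  r_C2² + 8r_C2 − 240 = 0  ⇒  r_C2 = 12 (r>0 drops 1)

12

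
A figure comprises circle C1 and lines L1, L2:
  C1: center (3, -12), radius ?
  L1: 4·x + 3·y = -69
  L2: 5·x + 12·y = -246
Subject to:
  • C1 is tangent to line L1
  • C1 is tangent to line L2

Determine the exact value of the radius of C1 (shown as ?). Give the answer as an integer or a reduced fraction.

1. [C1‖L1]  r_C1² − 81 = 0  ⇒  r_C1 = 9 (r>0 drops 1)
2. [C1‖L2]  r_C1² − 81 = 0  ⇒  r_C1 = 9 (r>0 drops 1)

9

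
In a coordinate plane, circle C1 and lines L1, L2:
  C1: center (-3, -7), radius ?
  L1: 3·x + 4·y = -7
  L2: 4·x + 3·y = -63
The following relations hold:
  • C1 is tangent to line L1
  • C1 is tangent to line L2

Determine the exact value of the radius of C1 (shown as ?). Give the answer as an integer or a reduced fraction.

6

1. [C1‖L1]  r_C1² − 36 = 0  ⇒  r_C1 = 6 (r>0 drops 1)
2. [C1‖L2]  r_C1² − 36 = 0  ⇒  r_C1 = 6 (r>0 drops 1)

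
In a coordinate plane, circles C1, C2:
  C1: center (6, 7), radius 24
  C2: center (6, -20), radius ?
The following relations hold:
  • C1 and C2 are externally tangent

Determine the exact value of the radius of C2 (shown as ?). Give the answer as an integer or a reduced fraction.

3

1. [ext C1·C2]  r_C2² + 48r_C2 − 153 = 0  ⇒  r_C2 = 3 (r>0 drops 1)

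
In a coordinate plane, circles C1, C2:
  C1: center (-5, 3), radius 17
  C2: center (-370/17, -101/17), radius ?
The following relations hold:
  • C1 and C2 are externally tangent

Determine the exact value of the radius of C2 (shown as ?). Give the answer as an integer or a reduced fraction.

2

1. [ext C1·C2]  r_C2² + 34r_C2 − 72 = 0  ⇒  r_C2 = 2 (r>0 drops 1)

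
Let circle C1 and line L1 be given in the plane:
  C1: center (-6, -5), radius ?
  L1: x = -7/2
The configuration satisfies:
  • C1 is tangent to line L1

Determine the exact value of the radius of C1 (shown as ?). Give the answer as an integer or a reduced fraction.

5/2

1. [C1‖L1]  r_C1² − 25/4 = 0  ⇒  r_C1 = 5/2 (r>0 drops 1)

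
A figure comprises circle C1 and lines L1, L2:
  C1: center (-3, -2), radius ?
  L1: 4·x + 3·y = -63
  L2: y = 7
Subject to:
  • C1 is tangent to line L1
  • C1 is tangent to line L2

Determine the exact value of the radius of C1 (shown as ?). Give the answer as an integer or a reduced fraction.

1. [C1‖L1]  r_C1² − 81 = 0  ⇒  r_C1 = 9 (r>0 drops 1)
2. [C1‖L2]  r_C1² − 81 = 0  ⇒  r_C1 = 9 (r>0 drops 1)

9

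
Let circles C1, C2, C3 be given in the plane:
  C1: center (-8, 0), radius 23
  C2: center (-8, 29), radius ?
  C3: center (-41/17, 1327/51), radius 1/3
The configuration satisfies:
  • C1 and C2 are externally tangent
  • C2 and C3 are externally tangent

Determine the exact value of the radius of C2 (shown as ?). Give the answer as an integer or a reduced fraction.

1. [ext C1·C2]  r_C2² + 46r_C2 − 312 = 0  ⇒  r_C2 = 6 (r>0 drops 1)
2. [ext C2·C3]  r_C2² + (2/3)r_C2 − 40 = 0  ⇒  r_C2 = 6 (r>0 drops 1)

6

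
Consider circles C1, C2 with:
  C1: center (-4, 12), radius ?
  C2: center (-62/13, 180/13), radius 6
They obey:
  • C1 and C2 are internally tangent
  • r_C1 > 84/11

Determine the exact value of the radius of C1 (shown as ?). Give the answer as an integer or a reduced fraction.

8

1. [int C1,C2]  r_C1² − 12r_C1 + 32 = 0  ⇒  r_C1 = 4 or 8
2. given r_C1 > 84/11: keep 8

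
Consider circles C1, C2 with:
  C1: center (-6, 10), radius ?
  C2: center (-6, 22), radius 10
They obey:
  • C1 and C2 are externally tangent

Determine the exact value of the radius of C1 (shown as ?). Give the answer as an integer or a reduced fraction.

2

1. [ext C1·C2]  r_C1² + 20r_C1 − 44 = 0  ⇒  r_C1 = 2 (r>0 drops 1)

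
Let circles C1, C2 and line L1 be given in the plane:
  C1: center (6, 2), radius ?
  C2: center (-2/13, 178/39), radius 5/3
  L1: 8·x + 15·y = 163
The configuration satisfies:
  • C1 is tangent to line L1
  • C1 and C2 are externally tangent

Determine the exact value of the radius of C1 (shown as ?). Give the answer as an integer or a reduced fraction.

1. [C1‖L1]  r_C1² − 25 = 0  ⇒  r_C1 = 5 (r>0 drops 1)
2. [ext C1·C2]  r_C1² + (10/3)r_C1 − 125/3 = 0  ⇒  r_C1 = 5 (r>0 drops 1)

5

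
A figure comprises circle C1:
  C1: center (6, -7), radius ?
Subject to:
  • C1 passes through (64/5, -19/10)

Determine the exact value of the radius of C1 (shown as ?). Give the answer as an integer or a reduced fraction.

1. [C1∋P]  r_C1² − 289/4 = 0  ⇒  r_C1 = 17/2 (r>0 drops 1)

17/2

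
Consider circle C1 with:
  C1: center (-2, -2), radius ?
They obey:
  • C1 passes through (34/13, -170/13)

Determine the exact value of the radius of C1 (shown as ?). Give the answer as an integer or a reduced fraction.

1. [C1∋P]  r_C1² − 144 = 0  ⇒  r_C1 = 12 (r>0 drops 1)

12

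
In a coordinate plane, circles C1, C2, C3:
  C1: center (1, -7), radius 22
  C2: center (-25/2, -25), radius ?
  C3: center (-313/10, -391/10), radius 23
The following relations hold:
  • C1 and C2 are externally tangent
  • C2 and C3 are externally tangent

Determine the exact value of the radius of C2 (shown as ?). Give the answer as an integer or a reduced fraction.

1. [ext C1·C2]  r_C2² + 44r_C2 − 89/4 = 0  ⇒  r_C2 = 1/2 (r>0 drops 1)
2. [ext C2·C3]  r_C2² + 46r_C2 − 93/4 = 0  ⇒  r_C2 = 1/2 (r>0 drops 1)

1/2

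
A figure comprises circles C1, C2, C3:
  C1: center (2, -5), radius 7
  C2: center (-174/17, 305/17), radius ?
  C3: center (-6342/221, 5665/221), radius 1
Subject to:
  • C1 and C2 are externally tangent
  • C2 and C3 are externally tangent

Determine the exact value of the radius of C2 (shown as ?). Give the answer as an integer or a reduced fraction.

1. [ext C1·C2]  r_C2² + 14r_C2 − 627 = 0  ⇒  r_C2 = 19 (r>0 drops 1)
2. [ext C2·C3]  r_C2² + 2r_C2 − 399 = 0  ⇒  r_C2 = 19 (r>0 drops 1)

19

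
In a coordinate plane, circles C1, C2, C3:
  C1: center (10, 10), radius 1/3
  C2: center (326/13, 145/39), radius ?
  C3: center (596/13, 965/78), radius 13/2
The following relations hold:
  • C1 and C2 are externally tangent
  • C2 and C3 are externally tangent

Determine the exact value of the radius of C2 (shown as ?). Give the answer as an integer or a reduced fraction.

16

1. [ext C1·C2]  r_C2² + (2/3)r_C2 − 800/3 = 0  ⇒  r_C2 = 16 (r>0 drops 1)
2. [ext C2·C3]  r_C2² + 13r_C2 − 464 = 0  ⇒  r_C2 = 16 (r>0 drops 1)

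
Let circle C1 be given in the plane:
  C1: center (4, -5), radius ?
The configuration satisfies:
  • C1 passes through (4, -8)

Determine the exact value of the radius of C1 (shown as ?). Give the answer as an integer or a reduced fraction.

3

1. [C1∋P]  r_C1² − 9 = 0  ⇒  r_C1 = 3 (r>0 drops 1)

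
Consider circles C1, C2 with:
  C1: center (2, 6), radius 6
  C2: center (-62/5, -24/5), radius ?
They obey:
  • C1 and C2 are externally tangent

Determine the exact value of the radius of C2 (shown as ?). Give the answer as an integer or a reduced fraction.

1. [ext C1·C2]  r_C2² + 12r_C2 − 288 = 0  ⇒  r_C2 = 12 (r>0 drops 1)

12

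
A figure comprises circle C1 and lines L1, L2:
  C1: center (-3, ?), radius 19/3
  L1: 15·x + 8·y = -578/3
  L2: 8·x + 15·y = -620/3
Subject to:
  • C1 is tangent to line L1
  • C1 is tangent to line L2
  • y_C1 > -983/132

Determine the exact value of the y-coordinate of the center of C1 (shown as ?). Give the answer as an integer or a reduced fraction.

1. [C1‖L1]  y_C1² + (443/12)y_C1 + 1915/12 = 0  ⇒  y_C1 = -383/12 or -5
2. [C1‖L2]  y_C1² + (1096/45)y_C1 + 871/9 = 0  ⇒  y_C1 = -871/45 or -5

-5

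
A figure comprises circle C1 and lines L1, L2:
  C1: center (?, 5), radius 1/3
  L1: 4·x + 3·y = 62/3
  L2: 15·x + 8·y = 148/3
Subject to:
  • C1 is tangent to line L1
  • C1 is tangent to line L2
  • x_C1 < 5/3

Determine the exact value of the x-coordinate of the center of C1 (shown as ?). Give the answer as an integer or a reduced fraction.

1. [C1‖L1]  x_C1² − (17/6)x_C1 + 11/6 = 0  ⇒  x_C1 = 1 or 11/6
2. [C1‖L2]  x_C1² − (56/45)x_C1 + 11/45 = 0  ⇒  x_C1 = 11/45 or 1

1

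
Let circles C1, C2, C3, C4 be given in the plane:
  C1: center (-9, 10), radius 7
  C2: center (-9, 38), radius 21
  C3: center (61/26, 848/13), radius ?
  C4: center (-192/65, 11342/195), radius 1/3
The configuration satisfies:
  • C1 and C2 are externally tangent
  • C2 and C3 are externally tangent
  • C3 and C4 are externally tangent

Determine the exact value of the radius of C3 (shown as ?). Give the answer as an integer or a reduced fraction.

17/2

1. [ext C2·C3]  r_C3² + 42r_C3 − 1717/4 = 0  ⇒  r_C3 = 17/2 (r>0 drops 1)
2. [ext C3·C4]  r_C3² + (2/3)r_C3 − 935/12 = 0  ⇒  r_C3 = 17/2 (r>0 drops 1)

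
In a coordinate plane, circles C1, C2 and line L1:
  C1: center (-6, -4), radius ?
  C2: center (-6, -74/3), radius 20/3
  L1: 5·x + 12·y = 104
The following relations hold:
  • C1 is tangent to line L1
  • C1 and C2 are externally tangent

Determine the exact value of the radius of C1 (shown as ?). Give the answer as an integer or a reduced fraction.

14

1. [C1‖L1]  r_C1² − 196 = 0  ⇒  r_C1 = 14 (r>0 drops 1)
2. [ext C1·C2]  r_C1² + (40/3)r_C1 − 1148/3 = 0  ⇒  r_C1 = 14 (r>0 drops 1)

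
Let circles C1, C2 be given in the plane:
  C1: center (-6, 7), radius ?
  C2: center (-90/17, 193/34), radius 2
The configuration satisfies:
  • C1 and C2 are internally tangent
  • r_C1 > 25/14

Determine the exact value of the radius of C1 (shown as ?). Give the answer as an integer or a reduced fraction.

1. [int C1,C2]  r_C1² − 4r_C1 + 7/4 = 0  ⇒  r_C1 = 1/2 or 7/2
2. given r_C1 > 25/14: keep 7/2

7/2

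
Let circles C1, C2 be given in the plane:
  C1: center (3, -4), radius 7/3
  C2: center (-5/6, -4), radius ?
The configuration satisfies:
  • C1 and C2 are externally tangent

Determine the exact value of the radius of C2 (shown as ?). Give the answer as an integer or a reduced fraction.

1. [ext C1·C2]  r_C2² + (14/3)r_C2 − 37/4 = 0  ⇒  r_C2 = 3/2 (r>0 drops 1)

3/2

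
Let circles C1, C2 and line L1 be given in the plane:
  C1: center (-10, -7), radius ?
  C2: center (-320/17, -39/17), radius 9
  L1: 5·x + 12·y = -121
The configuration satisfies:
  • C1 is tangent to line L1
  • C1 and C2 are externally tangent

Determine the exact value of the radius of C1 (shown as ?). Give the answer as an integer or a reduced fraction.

1. [C1‖L1]  r_C1² − 1 = 0  ⇒  r_C1 = 1 (r>0 drops 1)
2. [ext C1·C2]  r_C1² + 18r_C1 − 19 = 0  ⇒  r_C1 = 1 (r>0 drops 1)

1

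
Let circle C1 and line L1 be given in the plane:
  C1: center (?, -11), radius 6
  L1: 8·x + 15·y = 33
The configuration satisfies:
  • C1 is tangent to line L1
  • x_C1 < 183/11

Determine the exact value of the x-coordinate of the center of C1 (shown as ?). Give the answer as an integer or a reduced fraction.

1. [C1‖L1]  x_C1² − (99/2)x_C1 + 450 = 0  ⇒  x_C1 = 12 or 75/2
2. given x_C1 < 183/11: keep 12

12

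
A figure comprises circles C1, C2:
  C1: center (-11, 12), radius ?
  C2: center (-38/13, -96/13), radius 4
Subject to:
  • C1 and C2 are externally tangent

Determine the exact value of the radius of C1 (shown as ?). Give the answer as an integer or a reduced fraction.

1. [ext C1·C2]  r_C1² + 8r_C1 − 425 = 0  ⇒  r_C1 = 17 (r>0 drops 1)

17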